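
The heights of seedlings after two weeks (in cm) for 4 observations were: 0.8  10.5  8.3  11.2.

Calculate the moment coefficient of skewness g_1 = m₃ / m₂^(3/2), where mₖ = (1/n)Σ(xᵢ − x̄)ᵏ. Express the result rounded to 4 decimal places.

-0.9385

x̄ = (0.8 + 10.5 + 8.3 + 11.2) / 4 = 7.7000
deviations (xᵢ − x̄): -6.9000, 2.8000, 0.6000, 3.5000
Σ(xᵢ − x̄)² = 68.0600 ⇒ m₂ = 68.0600/4 = 17.01500
Σ(xᵢ − x̄)³ = -263.4660 ⇒ m₃ = -263.4660/4 = -65.86650
m₂^(3/2) = 17.01500^(1.5) = 70.18559
g_1 = m₃ / m₂^(3/2) = -65.86650 / 70.18559 ≈ -0.9385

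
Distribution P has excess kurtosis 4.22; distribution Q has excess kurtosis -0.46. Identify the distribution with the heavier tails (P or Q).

Higher excess kurtosis ⇒ heavier tails relative to the normal distribution.
4.22 vs -0.46: the larger is 4.22, so P has heavier tails. (P is leptokurtic — heavier-than-normal tails; the other is platykurtic.)

P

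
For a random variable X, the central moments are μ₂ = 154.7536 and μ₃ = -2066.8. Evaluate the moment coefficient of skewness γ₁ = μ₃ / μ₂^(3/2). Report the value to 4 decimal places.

-1.0736

σ = √μ₂ = √154.7536 = 12.44000
σ³ = μ₂^(3/2) = 1925.13478
γ₁ = μ₃/σ³ = -2066.8 / 1925.13478 ≈ -1.0736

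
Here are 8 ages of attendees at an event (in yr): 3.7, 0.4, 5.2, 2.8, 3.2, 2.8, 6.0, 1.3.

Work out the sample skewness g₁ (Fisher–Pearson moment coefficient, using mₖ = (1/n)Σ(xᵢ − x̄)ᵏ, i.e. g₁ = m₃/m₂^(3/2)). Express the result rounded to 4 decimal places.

x̄ = (3.7 + 0.4 + 5.2 + 2.8 + 3.2 + 2.8 + 6.0 + 1.3) / 8 = 3.1750
deviations (xᵢ − x̄): 0.5250, -2.7750, 2.0250, -0.3750, 0.0250, -0.3750, 2.8250, -1.8750
Σ(xᵢ − x̄)² = 23.8550 ⇒ m₂ = 23.8550/8 = 2.98188
Σ(xᵢ − x̄)³ = 2.9273 ⇒ m₃ = 2.9273/8 = 0.36591
m₂^(3/2) = 2.98188^(1.5) = 5.14913
g₁ = m₃ / m₂^(3/2) = 0.36591 / 5.14913 ≈ 0.0711

0.0711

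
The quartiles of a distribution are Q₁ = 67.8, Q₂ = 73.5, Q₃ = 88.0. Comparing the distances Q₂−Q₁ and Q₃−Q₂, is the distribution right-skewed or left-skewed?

right-skewed

Q₂ − Q₁ = 5.7;  Q₃ − Q₂ = 14.5
Q₃ − Q₂ > Q₂ − Q₁ ⇒ the upper half is more spread out ⇒ right-skewed.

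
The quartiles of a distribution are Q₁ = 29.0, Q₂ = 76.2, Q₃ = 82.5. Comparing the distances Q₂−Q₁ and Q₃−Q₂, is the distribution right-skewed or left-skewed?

left-skewed

Q₂ − Q₁ = 47.2;  Q₃ − Q₂ = 6.3
Q₂ − Q₁ > Q₃ − Q₂ ⇒ the lower half is more spread out ⇒ left-skewed.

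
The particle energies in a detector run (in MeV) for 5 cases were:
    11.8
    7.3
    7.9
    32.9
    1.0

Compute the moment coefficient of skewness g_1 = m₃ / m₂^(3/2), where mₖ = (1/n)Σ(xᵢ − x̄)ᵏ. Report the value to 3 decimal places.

x̄ = (11.8 + 7.3 + 7.9 + 32.9 + 1.0) / 5 = 12.1800
deviations (xᵢ − x̄): -0.3800, -4.8800, -4.2800, 20.7200, -11.1800
Σ(xᵢ − x̄)² = 596.5880 ⇒ m₂ = 596.5880/5 = 119.31760
Σ(xᵢ − x̄)³ = 7303.3903 ⇒ m₃ = 7303.3903/5 = 1460.67806
m₂^(3/2) = 119.31760^(1.5) = 1303.33712
g_1 = m₃ / m₂^(3/2) = 1460.67806 / 1303.33712 ≈ 1.121

1.121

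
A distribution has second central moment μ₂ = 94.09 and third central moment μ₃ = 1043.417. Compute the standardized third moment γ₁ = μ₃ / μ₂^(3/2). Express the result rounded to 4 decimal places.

σ = √μ₂ = √94.09 = 9.70000
σ³ = μ₂^(3/2) = 912.67300
γ₁ = μ₃/σ³ = 1043.417 / 912.67300 ≈ 1.1433

1.1433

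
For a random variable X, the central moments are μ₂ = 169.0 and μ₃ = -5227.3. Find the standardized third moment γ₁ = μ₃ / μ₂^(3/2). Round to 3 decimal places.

σ = √μ₂ = √169.0 = 13.00000
σ³ = μ₂^(3/2) = 2197.00000
γ₁ = μ₃/σ³ = -5227.3 / 2197.00000 ≈ -2.379

-2.379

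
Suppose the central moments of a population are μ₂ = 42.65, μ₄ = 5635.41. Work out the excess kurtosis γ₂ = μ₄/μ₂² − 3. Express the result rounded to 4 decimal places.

0.0980

μ₂² = 42.65² = 1819.02250
μ₄/μ₂² = 5635.41 / 1819.02250 = 3.09804
γ₂ = 3.09804 − 3 ≈ 0.0980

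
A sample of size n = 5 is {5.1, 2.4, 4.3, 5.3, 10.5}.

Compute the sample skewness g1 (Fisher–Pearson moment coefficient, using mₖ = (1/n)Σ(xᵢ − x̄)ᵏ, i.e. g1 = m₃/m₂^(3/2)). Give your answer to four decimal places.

x̄ = (5.1 + 2.4 + 4.3 + 5.3 + 10.5) / 5 = 5.5200
deviations (xᵢ − x̄): -0.4200, -3.1200, -1.2200, -0.2200, 4.9800
Σ(xᵢ − x̄)² = 36.2480 ⇒ m₂ = 36.2480/5 = 7.24960
Σ(xᵢ − x̄)³ = 91.2341 ⇒ m₃ = 91.2341/5 = 18.24682
m₂^(3/2) = 7.24960^(1.5) = 19.51961
g1 = m₃ / m₂^(3/2) = 18.24682 / 19.51961 ≈ 0.9348

0.9348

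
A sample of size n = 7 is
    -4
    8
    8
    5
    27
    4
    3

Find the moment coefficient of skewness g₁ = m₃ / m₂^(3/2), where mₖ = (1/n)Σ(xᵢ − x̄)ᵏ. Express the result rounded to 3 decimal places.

x̄ = (-4 + 8 + 8 + 5 + 27 + 4 + 3) / 7 = 7.2857
deviations (xᵢ − x̄): -11.2857, 0.7143, 0.7143, -2.2857, 19.7143, -3.2857, -4.2857
Σ(xᵢ − x̄)² = 551.4286 ⇒ m₂ = 551.4286/7 = 78.77551
Σ(xᵢ − x̄)³ = 6099.1837 ⇒ m₃ = 6099.1837/7 = 871.31195
m₂^(3/2) = 78.77551^(1.5) = 699.17652
g₁ = m₃ / m₂^(3/2) = 871.31195 / 699.17652 ≈ 1.246

1.246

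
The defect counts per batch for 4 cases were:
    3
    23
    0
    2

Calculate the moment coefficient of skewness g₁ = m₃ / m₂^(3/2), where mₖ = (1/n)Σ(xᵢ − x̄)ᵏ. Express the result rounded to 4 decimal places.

x̄ = (3 + 23 + 0 + 2) / 4 = 7.0000
deviations (xᵢ − x̄): -4.0000, 16.0000, -7.0000, -5.0000
Σ(xᵢ − x̄)² = 346.0000 ⇒ m₂ = 346.0000/4 = 86.50000
Σ(xᵢ − x̄)³ = 3564.0000 ⇒ m₃ = 3564.0000/4 = 891.00000
m₂^(3/2) = 86.50000^(1.5) = 804.49650
g₁ = m₃ / m₂^(3/2) = 891.00000 / 804.49650 ≈ 1.1075

1.1075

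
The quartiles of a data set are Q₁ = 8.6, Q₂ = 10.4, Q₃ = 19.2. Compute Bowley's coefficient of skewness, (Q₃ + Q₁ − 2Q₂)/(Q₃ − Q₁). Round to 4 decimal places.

numerator: Q₃ + Q₁ − 2Q₂ = 19.2 + 8.6 − 2×10.4 = 7.0000
denominator: Q₃ − Q₁ = 19.2 − 8.6 = 10.6000
Bowley skewness = 7.0000 / 10.6000 ≈ 0.6604

0.6604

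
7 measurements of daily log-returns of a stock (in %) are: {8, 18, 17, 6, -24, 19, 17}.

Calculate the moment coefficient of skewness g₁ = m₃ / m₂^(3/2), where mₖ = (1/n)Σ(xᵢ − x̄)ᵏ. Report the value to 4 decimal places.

x̄ = (8 + 18 + 17 + 6 - 24 + 19 + 17) / 7 = 8.7143
deviations (xᵢ − x̄): -0.7143, 9.2857, 8.2857, -2.7143, -32.7143, 10.2857, 8.2857
Σ(xᵢ − x̄)² = 1407.4286 ⇒ m₂ = 1407.4286/7 = 201.06122
Σ(xᵢ − x̄)³ = -32005.4694 ⇒ m₃ = -32005.4694/7 = -4572.20991
m₂^(3/2) = 201.06122^(1.5) = 2850.96893
g₁ = m₃ / m₂^(3/2) = -4572.20991 / 2850.96893 ≈ -1.6037

-1.6037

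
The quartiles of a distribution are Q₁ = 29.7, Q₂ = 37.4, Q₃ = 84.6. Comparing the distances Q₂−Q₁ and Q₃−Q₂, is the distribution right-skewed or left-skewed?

Q₂ − Q₁ = 7.7;  Q₃ − Q₂ = 47.2
Q₃ − Q₂ > Q₂ − Q₁ ⇒ the upper half is more spread out ⇒ right-skewed.

right-skewed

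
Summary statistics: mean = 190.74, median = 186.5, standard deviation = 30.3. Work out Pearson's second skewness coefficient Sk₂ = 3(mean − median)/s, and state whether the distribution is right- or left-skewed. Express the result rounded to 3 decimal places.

Sk₂ = 3(190.74 − 186.5) / 30.3 = 3 × 4.2400 / 30.3
    = 12.7200 / 30.3 ≈ 0.420
Sk₂ > 0 ⇒ mean > median ⇒ right-skewed (positive skew).

0.420, right-skewed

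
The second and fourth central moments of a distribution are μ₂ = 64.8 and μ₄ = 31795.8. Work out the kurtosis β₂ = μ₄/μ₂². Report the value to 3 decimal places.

μ₂² = 64.8² = 4199.04000
μ₄/μ₂² = 31795.8 / 4199.04000 = 7.57216
β₂ ≈ 7.572

7.572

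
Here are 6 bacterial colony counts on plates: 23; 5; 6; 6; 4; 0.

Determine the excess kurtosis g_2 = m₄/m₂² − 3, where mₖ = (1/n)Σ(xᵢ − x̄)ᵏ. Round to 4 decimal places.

x̄ = 7.3333
Σ(xᵢ − x̄)² = 319.3333 ⇒ m₂ = 53.22222
Σ(xᵢ − x̄)⁴ = 63294.4444 ⇒ m₄ = 10549.07407
m₂² = 2832.60494
g_2 = m₄/m₂² − 3 = 3.72416 − 3 ≈ 0.7242

0.7242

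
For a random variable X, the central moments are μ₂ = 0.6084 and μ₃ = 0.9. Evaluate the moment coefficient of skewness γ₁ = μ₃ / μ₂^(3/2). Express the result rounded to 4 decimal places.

1.8965

σ = √μ₂ = √0.6084 = 0.78000
σ³ = μ₂^(3/2) = 0.47455
γ₁ = μ₃/σ³ = 0.9 / 0.47455 ≈ 1.8965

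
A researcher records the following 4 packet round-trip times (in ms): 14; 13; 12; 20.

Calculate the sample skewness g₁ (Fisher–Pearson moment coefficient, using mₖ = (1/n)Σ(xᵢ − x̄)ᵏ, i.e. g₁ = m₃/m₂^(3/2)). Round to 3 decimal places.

0.979

x̄ = (14 + 13 + 12 + 20) / 4 = 14.7500
deviations (xᵢ − x̄): -0.7500, -1.7500, -2.7500, 5.2500
Σ(xᵢ − x̄)² = 38.7500 ⇒ m₂ = 38.7500/4 = 9.68750
Σ(xᵢ − x̄)³ = 118.1250 ⇒ m₃ = 118.1250/4 = 29.53125
m₂^(3/2) = 9.68750^(1.5) = 30.15210
g₁ = m₃ / m₂^(3/2) = 29.53125 / 30.15210 ≈ 0.979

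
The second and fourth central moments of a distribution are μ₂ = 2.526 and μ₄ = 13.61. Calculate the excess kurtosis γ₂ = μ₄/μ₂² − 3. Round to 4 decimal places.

-0.8670

μ₂² = 2.526² = 6.38068
μ₄/μ₂² = 13.61 / 6.38068 = 2.13300
γ₂ = 2.13300 − 3 ≈ -0.8670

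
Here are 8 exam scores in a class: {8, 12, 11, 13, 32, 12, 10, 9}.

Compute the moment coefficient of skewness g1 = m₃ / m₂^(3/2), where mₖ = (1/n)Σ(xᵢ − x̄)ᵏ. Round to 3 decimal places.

x̄ = (8 + 12 + 11 + 13 + 32 + 12 + 10 + 9) / 8 = 13.3750
deviations (xᵢ − x̄): -5.3750, -1.3750, -2.3750, -0.3750, 18.6250, -1.3750, -3.3750, -4.3750
Σ(xᵢ − x̄)² = 415.8750 ⇒ m₂ = 415.8750/8 = 51.98438
Σ(xᵢ − x̄)³ = 6164.7188 ⇒ m₃ = 6164.7188/8 = 770.58984
m₂^(3/2) = 51.98438^(1.5) = 374.80834
g1 = m₃ / m₂^(3/2) = 770.58984 / 374.80834 ≈ 2.056

2.056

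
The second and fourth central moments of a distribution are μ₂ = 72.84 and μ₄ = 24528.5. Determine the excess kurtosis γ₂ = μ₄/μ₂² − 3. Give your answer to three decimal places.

1.623

μ₂² = 72.84² = 5305.66560
μ₄/μ₂² = 24528.5 / 5305.66560 = 4.62308
γ₂ = 4.62308 − 3 ≈ 1.623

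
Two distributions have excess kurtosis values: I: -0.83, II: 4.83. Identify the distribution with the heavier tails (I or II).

II

Higher excess kurtosis ⇒ heavier tails relative to the normal distribution.
-0.83 vs 4.83: the larger is 4.83, so II has heavier tails. (II is leptokurtic — heavier-than-normal tails; the other is platykurtic.)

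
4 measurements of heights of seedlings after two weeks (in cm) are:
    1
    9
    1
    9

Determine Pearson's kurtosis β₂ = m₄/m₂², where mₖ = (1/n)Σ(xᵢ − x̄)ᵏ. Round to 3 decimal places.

x̄ = 5.0000
Σ(xᵢ − x̄)² = 64.0000 ⇒ m₂ = 16.00000
Σ(xᵢ − x̄)⁴ = 1024.0000 ⇒ m₄ = 256.00000
m₂² = 256.00000
β₂ = m₄/m₂² = 256.00000 / 256.00000 ≈ 1.000

1.000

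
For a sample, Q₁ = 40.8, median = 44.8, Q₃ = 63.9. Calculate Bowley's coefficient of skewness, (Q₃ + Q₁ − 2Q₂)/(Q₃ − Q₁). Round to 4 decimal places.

0.6537

numerator: Q₃ + Q₁ − 2Q₂ = 63.9 + 40.8 − 2×44.8 = 15.1000
denominator: Q₃ − Q₁ = 63.9 − 40.8 = 23.1000
Bowley skewness = 15.1000 / 23.1000 ≈ 0.6537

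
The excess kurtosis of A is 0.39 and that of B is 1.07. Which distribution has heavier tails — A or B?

B

Higher excess kurtosis ⇒ heavier tails relative to the normal distribution.
0.39 vs 1.07: the larger is 1.07, so B has heavier tails.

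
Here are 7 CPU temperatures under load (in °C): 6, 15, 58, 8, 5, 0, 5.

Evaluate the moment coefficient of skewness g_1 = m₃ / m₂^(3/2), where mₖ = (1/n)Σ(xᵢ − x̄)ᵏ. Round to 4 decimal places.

1.8349

x̄ = (6 + 15 + 58 + 8 + 5 + 0 + 5) / 7 = 13.8571
deviations (xᵢ − x̄): -7.8571, 1.1429, 44.1429, -5.8571, -8.8571, -13.8571, -8.8571
Σ(xᵢ − x̄)² = 2394.8571 ⇒ m₂ = 2394.8571/7 = 342.12245
Σ(xᵢ − x̄)³ = 81281.3878 ⇒ m₃ = 81281.3878/7 = 11611.62682
m₂^(3/2) = 342.12245^(1.5) = 6328.08579
g_1 = m₃ / m₂^(3/2) = 11611.62682 / 6328.08579 ≈ 1.8349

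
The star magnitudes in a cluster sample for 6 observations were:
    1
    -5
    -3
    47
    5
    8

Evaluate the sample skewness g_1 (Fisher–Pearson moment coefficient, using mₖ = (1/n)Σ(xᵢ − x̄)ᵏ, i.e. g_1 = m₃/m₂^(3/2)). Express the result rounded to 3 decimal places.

x̄ = (1 - 5 - 3 + 47 + 5 + 8) / 6 = 8.8333
deviations (xᵢ − x̄): -7.8333, -13.8333, -11.8333, 38.1667, -3.8333, -0.8333
Σ(xᵢ − x̄)² = 1864.8333 ⇒ m₂ = 1864.8333/6 = 310.80556
Σ(xᵢ − x̄)³ = 50755.4444 ⇒ m₃ = 50755.4444/6 = 8459.24074
m₂^(3/2) = 310.80556^(1.5) = 5479.40195
g_1 = m₃ / m₂^(3/2) = 8459.24074 / 5479.40195 ≈ 1.544

1.544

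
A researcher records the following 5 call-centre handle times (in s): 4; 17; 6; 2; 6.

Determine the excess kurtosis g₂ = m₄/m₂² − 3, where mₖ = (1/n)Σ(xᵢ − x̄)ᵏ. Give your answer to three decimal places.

-0.105

x̄ = 7.0000
Σ(xᵢ − x̄)² = 136.0000 ⇒ m₂ = 27.20000
Σ(xᵢ − x̄)⁴ = 10708.0000 ⇒ m₄ = 2141.60000
m₂² = 739.84000
g₂ = m₄/m₂² − 3 = 2.89468 − 3 ≈ -0.105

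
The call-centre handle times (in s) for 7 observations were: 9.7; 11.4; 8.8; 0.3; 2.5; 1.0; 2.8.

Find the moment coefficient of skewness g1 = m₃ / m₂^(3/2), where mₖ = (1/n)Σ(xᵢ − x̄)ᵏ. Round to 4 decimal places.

x̄ = (9.7 + 11.4 + 8.8 + 0.3 + 2.5 + 1.0 + 2.8) / 7 = 5.2143
deviations (xᵢ − x̄): 4.4857, 6.1857, 3.5857, -4.9143, -2.7143, -4.2143, -2.4143
Σ(xᵢ − x̄)² = 126.3486 ⇒ m₂ = 126.3486/7 = 18.04980
Σ(xᵢ − x̄)³ = 145.4500 ⇒ m₃ = 145.4500/7 = 20.77858
m₂^(3/2) = 18.04980^(1.5) = 76.68465
g1 = m₃ / m₂^(3/2) = 20.77858 / 76.68465 ≈ 0.2710

0.2710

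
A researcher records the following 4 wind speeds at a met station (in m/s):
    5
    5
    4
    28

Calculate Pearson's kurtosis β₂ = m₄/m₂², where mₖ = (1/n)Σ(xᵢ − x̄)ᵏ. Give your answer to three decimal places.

x̄ = 10.5000
Σ(xᵢ − x̄)² = 409.0000 ⇒ m₂ = 102.25000
Σ(xᵢ − x̄)⁴ = 97404.2500 ⇒ m₄ = 24351.06250
m₂² = 10455.06250
β₂ = m₄/m₂² = 24351.06250 / 10455.06250 ≈ 2.329

2.329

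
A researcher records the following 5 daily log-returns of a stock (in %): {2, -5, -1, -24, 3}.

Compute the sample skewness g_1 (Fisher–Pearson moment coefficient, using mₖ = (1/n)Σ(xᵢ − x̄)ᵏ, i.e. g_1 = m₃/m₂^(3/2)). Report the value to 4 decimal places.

-1.2246

x̄ = (2 - 5 - 1 - 24 + 3) / 5 = -5.0000
deviations (xᵢ − x̄): 7.0000, 0.0000, 4.0000, -19.0000, 8.0000
Σ(xᵢ − x̄)² = 490.0000 ⇒ m₂ = 490.0000/5 = 98.00000
Σ(xᵢ − x̄)³ = -5940.0000 ⇒ m₃ = -5940.0000/5 = -1188.00000
m₂^(3/2) = 98.00000^(1.5) = 970.15050
g_1 = m₃ / m₂^(3/2) = -1188.00000 / 970.15050 ≈ -1.2246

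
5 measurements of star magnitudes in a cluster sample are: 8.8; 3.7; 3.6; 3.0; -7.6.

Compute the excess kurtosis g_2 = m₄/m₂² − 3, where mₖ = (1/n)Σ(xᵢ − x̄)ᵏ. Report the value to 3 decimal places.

x̄ = 2.3000
Σ(xᵢ − x̄)² = 144.4000 ⇒ m₂ = 28.88000
Σ(xᵢ − x̄)⁴ = 11397.9604 ⇒ m₄ = 2279.59208
m₂² = 834.05440
g_2 = m₄/m₂² − 3 = 2.73315 − 3 ≈ -0.267

-0.267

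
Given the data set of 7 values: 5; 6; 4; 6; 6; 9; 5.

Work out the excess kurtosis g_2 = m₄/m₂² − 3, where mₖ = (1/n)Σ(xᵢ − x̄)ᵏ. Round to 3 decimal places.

0.506

x̄ = 5.8571
Σ(xᵢ − x̄)² = 14.8571 ⇒ m₂ = 2.12245
Σ(xᵢ − x̄)⁴ = 110.5423 ⇒ m₄ = 15.79175
m₂² = 4.50479
g_2 = m₄/m₂² − 3 = 3.50555 − 3 ≈ 0.506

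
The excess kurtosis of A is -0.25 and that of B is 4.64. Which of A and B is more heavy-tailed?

Higher excess kurtosis ⇒ heavier tails relative to the normal distribution.
-0.25 vs 4.64: the larger is 4.64, so B has heavier tails. (B is leptokurtic — heavier-than-normal tails; the other is platykurtic.)

B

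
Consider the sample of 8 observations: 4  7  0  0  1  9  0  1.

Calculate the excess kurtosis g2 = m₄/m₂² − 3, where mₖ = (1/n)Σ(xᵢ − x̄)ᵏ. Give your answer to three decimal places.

x̄ = 2.7500
Σ(xᵢ − x̄)² = 87.5000 ⇒ m₂ = 10.93750
Σ(xᵢ − x̄)⁴ = 2044.9063 ⇒ m₄ = 255.61328
m₂² = 119.62891
g2 = m₄/m₂² − 3 = 2.13672 − 3 ≈ -0.863

-0.863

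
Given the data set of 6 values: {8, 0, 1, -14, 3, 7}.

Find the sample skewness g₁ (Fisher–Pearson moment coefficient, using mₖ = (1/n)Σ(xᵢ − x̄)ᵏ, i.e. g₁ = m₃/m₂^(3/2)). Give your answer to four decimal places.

x̄ = (8 + 0 + 1 - 14 + 3 + 7) / 6 = 0.8333
deviations (xᵢ − x̄): 7.1667, -0.8333, 0.1667, -14.8333, 2.1667, 6.1667
Σ(xᵢ − x̄)² = 314.8333 ⇒ m₂ = 314.8333/6 = 52.47222
Σ(xᵢ − x̄)³ = -2651.5556 ⇒ m₃ = -2651.5556/6 = -441.92593
m₂^(3/2) = 52.47222^(1.5) = 380.09678
g₁ = m₃ / m₂^(3/2) = -441.92593 / 380.09678 ≈ -1.1627

-1.1627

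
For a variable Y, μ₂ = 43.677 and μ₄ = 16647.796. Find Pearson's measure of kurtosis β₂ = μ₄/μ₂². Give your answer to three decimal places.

8.727

μ₂² = 43.677² = 1907.68033
μ₄/μ₂² = 16647.796 / 1907.68033 = 8.72672
β₂ ≈ 8.727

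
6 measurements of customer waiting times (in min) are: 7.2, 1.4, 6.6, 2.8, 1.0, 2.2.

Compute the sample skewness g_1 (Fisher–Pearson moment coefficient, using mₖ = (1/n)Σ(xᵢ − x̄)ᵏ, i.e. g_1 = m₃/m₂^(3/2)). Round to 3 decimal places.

x̄ = (7.2 + 1.4 + 6.6 + 2.8 + 1.0 + 2.2) / 6 = 3.5333
deviations (xᵢ − x̄): 3.6667, -2.1333, 3.0667, -0.7333, -2.5333, -1.3333
Σ(xᵢ − x̄)² = 36.1333 ⇒ m₂ = 36.1333/6 = 6.02222
Σ(xᵢ − x̄)³ = 49.4044 ⇒ m₃ = 49.4044/6 = 8.23407
m₂^(3/2) = 6.02222^(1.5) = 14.77866
g_1 = m₃ / m₂^(3/2) = 8.23407 / 14.77866 ≈ 0.557

0.557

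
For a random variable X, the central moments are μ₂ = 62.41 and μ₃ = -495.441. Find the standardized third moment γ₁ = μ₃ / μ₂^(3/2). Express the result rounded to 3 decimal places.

σ = √μ₂ = √62.41 = 7.90000
σ³ = μ₂^(3/2) = 493.03900
γ₁ = μ₃/σ³ = -495.441 / 493.03900 ≈ -1.005

-1.005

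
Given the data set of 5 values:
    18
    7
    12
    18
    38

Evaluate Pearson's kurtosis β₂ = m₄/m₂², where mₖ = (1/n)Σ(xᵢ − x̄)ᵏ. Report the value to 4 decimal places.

x̄ = 18.6000
Σ(xᵢ − x̄)² = 555.2000 ⇒ m₂ = 111.04000
Σ(xᵢ − x̄)⁴ = 161650.9760 ⇒ m₄ = 32330.19520
m₂² = 12329.88160
β₂ = m₄/m₂² = 32330.19520 / 12329.88160 ≈ 2.6221

2.6221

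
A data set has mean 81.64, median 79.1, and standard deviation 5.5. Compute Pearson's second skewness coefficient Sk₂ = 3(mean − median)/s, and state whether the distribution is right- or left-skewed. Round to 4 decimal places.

1.3855, right-skewed

Sk₂ = 3(81.64 − 79.1) / 5.5 = 3 × 2.5400 / 5.5
    = 7.6200 / 5.5 ≈ 1.3855
Sk₂ > 0 ⇒ mean > median ⇒ right-skewed (positive skew).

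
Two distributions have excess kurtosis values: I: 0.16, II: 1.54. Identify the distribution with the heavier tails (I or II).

Higher excess kurtosis ⇒ heavier tails relative to the normal distribution.
0.16 vs 1.54: the larger is 1.54, so II has heavier tails.

II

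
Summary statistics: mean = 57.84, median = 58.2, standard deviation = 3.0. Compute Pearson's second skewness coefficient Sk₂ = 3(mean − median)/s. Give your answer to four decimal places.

-0.3600

Sk₂ = 3(57.84 − 58.2) / 3.0 = 3 × -0.3600 / 3.0
    = -1.0800 / 3.0 ≈ -0.3600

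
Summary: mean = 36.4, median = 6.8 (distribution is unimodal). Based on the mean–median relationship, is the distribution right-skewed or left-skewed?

right-skewed

mean − median = 36.4 − 6.8 = 29.6
mean > median ⇒ the longer tail is on the right ⇒ right-skewed (positively skewed).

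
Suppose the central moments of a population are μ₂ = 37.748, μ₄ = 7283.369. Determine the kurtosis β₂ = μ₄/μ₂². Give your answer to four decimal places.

μ₂² = 37.748² = 1424.91150
μ₄/μ₂² = 7283.369 / 1424.91150 = 5.11145
β₂ ≈ 5.1115

5.1115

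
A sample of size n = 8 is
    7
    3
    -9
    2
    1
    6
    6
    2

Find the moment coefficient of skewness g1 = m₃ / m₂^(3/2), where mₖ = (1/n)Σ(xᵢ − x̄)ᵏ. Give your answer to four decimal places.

-1.4263

x̄ = (7 + 3 - 9 + 2 + 1 + 6 + 6 + 2) / 8 = 2.2500
deviations (xᵢ − x̄): 4.7500, 0.7500, -11.2500, -0.2500, -1.2500, 3.7500, 3.7500, -0.2500
Σ(xᵢ − x̄)² = 179.5000 ⇒ m₂ = 179.5000/8 = 22.43750
Σ(xᵢ − x̄)³ = -1212.7500 ⇒ m₃ = -1212.7500/8 = -151.59375
m₂^(3/2) = 22.43750^(1.5) = 106.28248
g1 = m₃ / m₂^(3/2) = -151.59375 / 106.28248 ≈ -1.4263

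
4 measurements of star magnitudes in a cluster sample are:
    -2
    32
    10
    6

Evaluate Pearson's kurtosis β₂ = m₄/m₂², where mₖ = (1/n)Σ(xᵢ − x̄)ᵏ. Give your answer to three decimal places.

x̄ = 11.5000
Σ(xᵢ − x̄)² = 635.0000 ⇒ m₂ = 158.75000
Σ(xᵢ − x̄)⁴ = 210745.2500 ⇒ m₄ = 52686.31250
m₂² = 25201.56250
β₂ = m₄/m₂² = 52686.31250 / 25201.56250 ≈ 2.091

2.091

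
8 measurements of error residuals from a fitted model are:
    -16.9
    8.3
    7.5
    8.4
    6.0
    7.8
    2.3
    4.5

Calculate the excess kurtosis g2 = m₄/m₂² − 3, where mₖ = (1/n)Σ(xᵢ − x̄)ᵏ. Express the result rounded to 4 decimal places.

2.4450

x̄ = 3.4875
Σ(xᵢ − x̄)² = 506.3888 ⇒ m₂ = 63.29859
Σ(xᵢ − x̄)⁴ = 174531.8073 ⇒ m₄ = 21816.47591
m₂² = 4006.71197
g2 = m₄/m₂² − 3 = 5.44498 − 3 ≈ 2.4450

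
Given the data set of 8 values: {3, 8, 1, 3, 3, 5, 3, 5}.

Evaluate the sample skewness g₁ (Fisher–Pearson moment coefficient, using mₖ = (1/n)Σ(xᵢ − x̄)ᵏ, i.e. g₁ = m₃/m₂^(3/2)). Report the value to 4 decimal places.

x̄ = (3 + 8 + 1 + 3 + 3 + 5 + 3 + 5) / 8 = 3.8750
deviations (xᵢ − x̄): -0.8750, 4.1250, -2.8750, -0.8750, -0.8750, 1.1250, -0.8750, 1.1250
Σ(xᵢ − x̄)² = 30.8750 ⇒ m₂ = 30.8750/8 = 3.85938
Σ(xᵢ − x̄)³ = 46.5938 ⇒ m₃ = 46.5938/8 = 5.82422
m₂^(3/2) = 3.85938^(1.5) = 7.58185
g₁ = m₃ / m₂^(3/2) = 5.82422 / 7.58185 ≈ 0.7682

0.7682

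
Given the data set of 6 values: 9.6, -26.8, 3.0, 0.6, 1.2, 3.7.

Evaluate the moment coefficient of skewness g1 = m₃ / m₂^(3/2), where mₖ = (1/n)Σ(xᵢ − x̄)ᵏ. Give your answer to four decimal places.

x̄ = (9.6 - 26.8 + 3.0 + 0.6 + 1.2 + 3.7) / 6 = -1.4500
deviations (xᵢ − x̄): 11.0500, -25.3500, 4.4500, 2.0500, 2.6500, 5.1500
Σ(xᵢ − x̄)² = 822.2750 ⇒ m₂ = 822.2750/6 = 137.04583
Σ(xᵢ − x̄)³ = -14689.3110 ⇒ m₃ = -14689.3110/6 = -2448.21850
m₂^(3/2) = 137.04583^(1.5) = 1604.34865
g1 = m₃ / m₂^(3/2) = -2448.21850 / 1604.34865 ≈ -1.5260

-1.5260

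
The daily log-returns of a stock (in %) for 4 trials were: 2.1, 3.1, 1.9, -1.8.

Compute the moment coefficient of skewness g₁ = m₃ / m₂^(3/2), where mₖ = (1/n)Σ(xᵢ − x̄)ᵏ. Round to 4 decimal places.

x̄ = (2.1 + 3.1 + 1.9 - 1.8) / 4 = 1.3250
deviations (xᵢ − x̄): 0.7750, 1.7750, 0.5750, -3.1250
Σ(xᵢ − x̄)² = 13.8475 ⇒ m₂ = 13.8475/4 = 3.46188
Σ(xᵢ − x̄)³ = -24.2696 ⇒ m₃ = -24.2696/4 = -6.06741
m₂^(3/2) = 3.46188^(1.5) = 6.44120
g₁ = m₃ / m₂^(3/2) = -6.06741 / 6.44120 ≈ -0.9420

-0.9420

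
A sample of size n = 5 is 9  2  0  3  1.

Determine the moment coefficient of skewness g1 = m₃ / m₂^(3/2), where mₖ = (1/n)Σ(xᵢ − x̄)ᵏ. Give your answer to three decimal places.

x̄ = (9 + 2 + 0 + 3 + 1) / 5 = 3.0000
deviations (xᵢ − x̄): 6.0000, -1.0000, -3.0000, 0.0000, -2.0000
Σ(xᵢ − x̄)² = 50.0000 ⇒ m₂ = 50.0000/5 = 10.00000
Σ(xᵢ − x̄)³ = 180.0000 ⇒ m₃ = 180.0000/5 = 36.00000
m₂^(3/2) = 10.00000^(1.5) = 31.62278
g1 = m₃ / m₂^(3/2) = 36.00000 / 31.62278 ≈ 1.138

1.138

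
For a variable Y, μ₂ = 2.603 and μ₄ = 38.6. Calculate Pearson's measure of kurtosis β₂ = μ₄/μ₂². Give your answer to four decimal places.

5.6969

μ₂² = 2.603² = 6.77561
μ₄/μ₂² = 38.6 / 6.77561 = 5.69690
β₂ ≈ 5.6969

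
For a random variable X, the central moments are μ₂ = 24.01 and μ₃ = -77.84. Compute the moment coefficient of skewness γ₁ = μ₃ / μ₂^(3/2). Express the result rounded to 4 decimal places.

-0.6616

σ = √μ₂ = √24.01 = 4.90000
σ³ = μ₂^(3/2) = 117.64900
γ₁ = μ₃/σ³ = -77.84 / 117.64900 ≈ -0.6616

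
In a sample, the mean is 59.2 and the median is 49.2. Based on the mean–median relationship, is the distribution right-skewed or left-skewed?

right-skewed

mean − median = 59.2 − 49.2 = 10.0
mean > median ⇒ the longer tail is on the right ⇒ right-skewed (positively skewed).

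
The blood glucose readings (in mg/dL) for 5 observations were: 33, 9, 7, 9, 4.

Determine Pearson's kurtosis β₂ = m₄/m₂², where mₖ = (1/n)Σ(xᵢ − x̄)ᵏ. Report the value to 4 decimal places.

x̄ = 12.4000
Σ(xᵢ − x̄)² = 547.2000 ⇒ m₂ = 109.44000
Σ(xᵢ − x̄)⁴ = 186177.6960 ⇒ m₄ = 37235.53920
m₂² = 11977.11360
β₂ = m₄/m₂² = 37235.53920 / 11977.11360 ≈ 3.1089

3.1089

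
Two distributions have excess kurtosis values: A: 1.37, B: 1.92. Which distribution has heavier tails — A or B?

Higher excess kurtosis ⇒ heavier tails relative to the normal distribution.
1.37 vs 1.92: the larger is 1.92, so B has heavier tails.

B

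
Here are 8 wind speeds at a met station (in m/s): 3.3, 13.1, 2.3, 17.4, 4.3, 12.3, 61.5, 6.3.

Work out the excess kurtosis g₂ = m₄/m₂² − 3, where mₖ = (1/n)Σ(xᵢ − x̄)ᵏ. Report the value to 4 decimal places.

2.3025

x̄ = 15.0625
Σ(xᵢ − x̄)² = 2667.2388 ⇒ m₂ = 333.40484
Σ(xᵢ − x̄)⁴ = 4715327.6112 ⇒ m₄ = 589415.95140
m₂² = 111158.78984
g₂ = m₄/m₂² − 3 = 5.30247 − 3 ≈ 2.3025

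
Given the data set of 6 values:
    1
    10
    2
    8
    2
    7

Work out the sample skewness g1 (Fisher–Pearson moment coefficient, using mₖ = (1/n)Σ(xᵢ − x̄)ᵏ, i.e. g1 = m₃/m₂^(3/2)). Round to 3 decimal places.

x̄ = (1 + 10 + 2 + 8 + 2 + 7) / 6 = 5.0000
deviations (xᵢ − x̄): -4.0000, 5.0000, -3.0000, 3.0000, -3.0000, 2.0000
Σ(xᵢ − x̄)² = 72.0000 ⇒ m₂ = 72.0000/6 = 12.00000
Σ(xᵢ − x̄)³ = 42.0000 ⇒ m₃ = 42.0000/6 = 7.00000
m₂^(3/2) = 12.00000^(1.5) = 41.56922
g1 = m₃ / m₂^(3/2) = 7.00000 / 41.56922 ≈ 0.168

0.168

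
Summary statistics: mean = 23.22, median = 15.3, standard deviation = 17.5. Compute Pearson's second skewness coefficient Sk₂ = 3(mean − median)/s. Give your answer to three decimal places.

Sk₂ = 3(23.22 − 15.3) / 17.5 = 3 × 7.9200 / 17.5
    = 23.7600 / 17.5 ≈ 1.358

1.358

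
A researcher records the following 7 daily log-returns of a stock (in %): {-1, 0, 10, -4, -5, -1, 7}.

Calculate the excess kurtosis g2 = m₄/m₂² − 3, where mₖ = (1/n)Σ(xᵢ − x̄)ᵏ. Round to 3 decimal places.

x̄ = 0.8571
Σ(xᵢ − x̄)² = 186.8571 ⇒ m₂ = 26.69388
Σ(xᵢ − x̄)⁴ = 10169.3178 ⇒ m₄ = 1452.75968
m₂² = 712.56310
g2 = m₄/m₂² − 3 = 2.03878 − 3 ≈ -0.961

-0.961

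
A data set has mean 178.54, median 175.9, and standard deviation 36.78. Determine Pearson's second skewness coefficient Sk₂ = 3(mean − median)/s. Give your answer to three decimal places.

0.215

Sk₂ = 3(178.54 − 175.9) / 36.78 = 3 × 2.6400 / 36.78
    = 7.9200 / 36.78 ≈ 0.215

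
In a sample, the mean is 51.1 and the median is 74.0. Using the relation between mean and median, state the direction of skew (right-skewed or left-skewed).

mean − median = 51.1 − 74.0 = -22.9
mean < median ⇒ the longer tail is on the left ⇒ left-skewed (negatively skewed).

left-skewed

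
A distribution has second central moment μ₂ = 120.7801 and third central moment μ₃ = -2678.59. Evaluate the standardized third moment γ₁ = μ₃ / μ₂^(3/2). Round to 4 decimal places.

-2.0180

σ = √μ₂ = √120.7801 = 10.99000
σ³ = μ₂^(3/2) = 1327.37330
γ₁ = μ₃/σ³ = -2678.59 / 1327.37330 ≈ -2.0180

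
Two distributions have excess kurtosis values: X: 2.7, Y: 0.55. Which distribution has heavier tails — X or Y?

Higher excess kurtosis ⇒ heavier tails relative to the normal distribution.
2.7 vs 0.55: the larger is 2.7, so X has heavier tails.

X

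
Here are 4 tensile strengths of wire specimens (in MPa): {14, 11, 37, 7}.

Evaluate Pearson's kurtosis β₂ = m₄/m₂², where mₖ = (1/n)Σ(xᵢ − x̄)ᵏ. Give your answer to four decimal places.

2.2217

x̄ = 17.2500
Σ(xᵢ − x̄)² = 544.7500 ⇒ m₂ = 136.18750
Σ(xᵢ − x̄)⁴ = 164824.3281 ⇒ m₄ = 41206.08203
m₂² = 18547.03516
β₂ = m₄/m₂² = 41206.08203 / 18547.03516 ≈ 2.2217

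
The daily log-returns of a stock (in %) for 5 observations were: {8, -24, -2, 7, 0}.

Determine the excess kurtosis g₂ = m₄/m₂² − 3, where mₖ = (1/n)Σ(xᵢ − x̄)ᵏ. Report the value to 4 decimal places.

-0.2740

x̄ = -2.2000
Σ(xᵢ − x̄)² = 668.8000 ⇒ m₂ = 133.76000
Σ(xᵢ − x̄)⁴ = 243864.7360 ⇒ m₄ = 48772.94720
m₂² = 17891.73760
g₂ = m₄/m₂² − 3 = 2.72600 − 3 ≈ -0.2740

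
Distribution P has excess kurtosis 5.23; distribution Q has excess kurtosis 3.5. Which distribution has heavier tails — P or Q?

Higher excess kurtosis ⇒ heavier tails relative to the normal distribution.
5.23 vs 3.5: the larger is 5.23, so P has heavier tails.

P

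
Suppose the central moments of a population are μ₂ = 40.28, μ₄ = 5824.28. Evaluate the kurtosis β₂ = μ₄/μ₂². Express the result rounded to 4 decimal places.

3.5897

μ₂² = 40.28² = 1622.47840
μ₄/μ₂² = 5824.28 / 1622.47840 = 3.58974
β₂ ≈ 3.5897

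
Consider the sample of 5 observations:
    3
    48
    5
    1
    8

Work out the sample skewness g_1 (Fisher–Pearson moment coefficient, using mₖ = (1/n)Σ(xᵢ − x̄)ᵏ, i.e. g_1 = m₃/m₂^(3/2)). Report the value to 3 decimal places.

x̄ = (3 + 48 + 5 + 1 + 8) / 5 = 13.0000
deviations (xᵢ − x̄): -10.0000, 35.0000, -8.0000, -12.0000, -5.0000
Σ(xᵢ − x̄)² = 1558.0000 ⇒ m₂ = 1558.0000/5 = 311.60000
Σ(xᵢ − x̄)³ = 39510.0000 ⇒ m₃ = 39510.0000/5 = 7902.00000
m₂^(3/2) = 311.60000^(1.5) = 5500.42407
g_1 = m₃ / m₂^(3/2) = 7902.00000 / 5500.42407 ≈ 1.437

1.437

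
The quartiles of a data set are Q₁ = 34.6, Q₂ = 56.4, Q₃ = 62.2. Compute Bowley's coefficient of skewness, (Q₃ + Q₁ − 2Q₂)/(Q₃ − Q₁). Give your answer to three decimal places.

numerator: Q₃ + Q₁ − 2Q₂ = 62.2 + 34.6 − 2×56.4 = -16.0000
denominator: Q₃ − Q₁ = 62.2 − 34.6 = 27.6000
Bowley skewness = -16.0000 / 27.6000 ≈ -0.580

-0.580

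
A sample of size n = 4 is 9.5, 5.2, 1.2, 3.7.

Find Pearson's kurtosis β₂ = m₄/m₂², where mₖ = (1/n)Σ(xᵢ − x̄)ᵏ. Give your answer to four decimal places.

1.9259

x̄ = 4.9000
Σ(xᵢ − x̄)² = 36.3800 ⇒ m₂ = 9.09500
Σ(xᵢ − x̄)⁴ = 637.2434 ⇒ m₄ = 159.31085
m₂² = 82.71902
β₂ = m₄/m₂² = 159.31085 / 82.71902 ≈ 1.9259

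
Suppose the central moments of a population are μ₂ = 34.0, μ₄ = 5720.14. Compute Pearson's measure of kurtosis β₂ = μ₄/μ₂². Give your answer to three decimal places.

μ₂² = 34.0² = 1156.00000
μ₄/μ₂² = 5720.14 / 1156.00000 = 4.94822
β₂ ≈ 4.948

4.948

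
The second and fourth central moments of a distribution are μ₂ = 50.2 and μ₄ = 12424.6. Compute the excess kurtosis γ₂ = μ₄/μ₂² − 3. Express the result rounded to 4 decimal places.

μ₂² = 50.2² = 2520.04000
μ₄/μ₂² = 12424.6 / 2520.04000 = 4.93032
γ₂ = 4.93032 − 3 ≈ 1.9303

1.9303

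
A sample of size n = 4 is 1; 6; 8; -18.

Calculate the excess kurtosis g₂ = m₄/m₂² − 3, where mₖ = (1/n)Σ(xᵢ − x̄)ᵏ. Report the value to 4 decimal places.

-0.8404

x̄ = -0.7500
Σ(xᵢ − x̄)² = 422.7500 ⇒ m₂ = 105.68750
Σ(xᵢ − x̄)⁴ = 96490.5781 ⇒ m₄ = 24122.64453
m₂² = 11169.84766
g₂ = m₄/m₂² − 3 = 2.15962 − 3 ≈ -0.8404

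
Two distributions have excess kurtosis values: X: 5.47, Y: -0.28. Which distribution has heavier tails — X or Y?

Higher excess kurtosis ⇒ heavier tails relative to the normal distribution.
5.47 vs -0.28: the larger is 5.47, so X has heavier tails. (X is leptokurtic — heavier-than-normal tails; the other is platykurtic.)

X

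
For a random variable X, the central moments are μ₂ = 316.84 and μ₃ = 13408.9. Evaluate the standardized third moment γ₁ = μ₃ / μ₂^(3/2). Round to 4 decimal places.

2.3776

σ = √μ₂ = √316.84 = 17.80000
σ³ = μ₂^(3/2) = 5639.75200
γ₁ = μ₃/σ³ = 13408.9 / 5639.75200 ≈ 2.3776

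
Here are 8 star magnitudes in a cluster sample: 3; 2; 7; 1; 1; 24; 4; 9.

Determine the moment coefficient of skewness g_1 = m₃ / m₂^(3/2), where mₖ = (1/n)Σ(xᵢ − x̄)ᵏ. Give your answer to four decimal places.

1.7078

x̄ = (3 + 2 + 7 + 1 + 1 + 24 + 4 + 9) / 8 = 6.3750
deviations (xᵢ − x̄): -3.3750, -4.3750, 0.6250, -5.3750, -5.3750, 17.6250, -2.3750, 2.6250
Σ(xᵢ − x̄)² = 411.8750 ⇒ m₂ = 411.8750/8 = 51.48438
Σ(xᵢ − x̄)³ = 5047.2188 ⇒ m₃ = 5047.2188/8 = 630.90234
m₂^(3/2) = 51.48438^(1.5) = 369.41384
g_1 = m₃ / m₂^(3/2) = 630.90234 / 369.41384 ≈ 1.7078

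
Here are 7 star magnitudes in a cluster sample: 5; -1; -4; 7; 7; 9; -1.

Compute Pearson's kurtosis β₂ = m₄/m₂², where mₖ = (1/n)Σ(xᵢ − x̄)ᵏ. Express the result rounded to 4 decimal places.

x̄ = 3.1429
Σ(xᵢ − x̄)² = 152.8571 ⇒ m₂ = 21.83673
Σ(xᵢ − x̄)⁴ = 4823.7259 ⇒ m₄ = 689.10371
m₂² = 476.84298
β₂ = m₄/m₂² = 689.10371 / 476.84298 ≈ 1.4451

1.4451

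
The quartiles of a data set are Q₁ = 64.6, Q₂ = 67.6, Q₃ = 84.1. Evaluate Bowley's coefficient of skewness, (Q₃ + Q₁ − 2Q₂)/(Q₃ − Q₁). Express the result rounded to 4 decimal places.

numerator: Q₃ + Q₁ − 2Q₂ = 84.1 + 64.6 − 2×67.6 = 13.5000
denominator: Q₃ − Q₁ = 84.1 − 64.6 = 19.5000
Bowley skewness = 13.5000 / 19.5000 ≈ 0.6923

0.6923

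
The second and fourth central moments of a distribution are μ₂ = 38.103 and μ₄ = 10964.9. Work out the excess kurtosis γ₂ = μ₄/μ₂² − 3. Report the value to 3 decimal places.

μ₂² = 38.103² = 1451.83861
μ₄/μ₂² = 10964.9 / 1451.83861 = 7.55242
γ₂ = 7.55242 − 3 ≈ 4.552

4.552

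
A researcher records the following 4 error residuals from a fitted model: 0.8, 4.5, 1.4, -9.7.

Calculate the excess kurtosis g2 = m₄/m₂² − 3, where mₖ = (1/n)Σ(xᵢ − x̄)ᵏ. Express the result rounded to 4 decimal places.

x̄ = -0.7500
Σ(xᵢ − x̄)² = 114.6900 ⇒ m₂ = 28.67250
Σ(xᵢ − x̄)⁴ = 7203.2414 ⇒ m₄ = 1800.81036
m₂² = 822.11226
g2 = m₄/m₂² − 3 = 2.19047 − 3 ≈ -0.8095

-0.8095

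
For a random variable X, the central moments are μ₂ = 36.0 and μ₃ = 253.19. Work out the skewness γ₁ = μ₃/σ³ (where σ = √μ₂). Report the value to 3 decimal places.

1.172

σ = √μ₂ = √36.0 = 6.00000
σ³ = μ₂^(3/2) = 216.00000
γ₁ = μ₃/σ³ = 253.19 / 216.00000 ≈ 1.172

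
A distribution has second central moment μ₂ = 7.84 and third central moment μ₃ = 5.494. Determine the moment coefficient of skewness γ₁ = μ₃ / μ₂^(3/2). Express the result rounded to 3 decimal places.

σ = √μ₂ = √7.84 = 2.80000
σ³ = μ₂^(3/2) = 21.95200
γ₁ = μ₃/σ³ = 5.494 / 21.95200 ≈ 0.250

0.250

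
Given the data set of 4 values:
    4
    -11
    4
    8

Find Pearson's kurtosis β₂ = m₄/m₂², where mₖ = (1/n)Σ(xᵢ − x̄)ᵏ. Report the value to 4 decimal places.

2.2253

x̄ = 1.2500
Σ(xᵢ − x̄)² = 210.7500 ⇒ m₂ = 52.68750
Σ(xᵢ − x̄)⁴ = 24709.0781 ⇒ m₄ = 6177.26953
m₂² = 2775.97266
β₂ = m₄/m₂² = 6177.26953 / 2775.97266 ≈ 2.2253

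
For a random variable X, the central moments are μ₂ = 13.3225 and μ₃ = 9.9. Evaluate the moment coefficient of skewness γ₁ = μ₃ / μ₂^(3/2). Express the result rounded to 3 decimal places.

0.204

σ = √μ₂ = √13.3225 = 3.65000
σ³ = μ₂^(3/2) = 48.62713
γ₁ = μ₃/σ³ = 9.9 / 48.62713 ≈ 0.204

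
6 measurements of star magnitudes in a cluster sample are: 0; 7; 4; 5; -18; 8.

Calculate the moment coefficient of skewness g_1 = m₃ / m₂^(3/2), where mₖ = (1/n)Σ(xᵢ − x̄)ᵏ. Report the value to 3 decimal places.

x̄ = (0 + 7 + 4 + 5 - 18 + 8) / 6 = 1.0000
deviations (xᵢ − x̄): -1.0000, 6.0000, 3.0000, 4.0000, -19.0000, 7.0000
Σ(xᵢ − x̄)² = 472.0000 ⇒ m₂ = 472.0000/6 = 78.66667
Σ(xᵢ − x̄)³ = -6210.0000 ⇒ m₃ = -6210.0000/6 = -1035.00000
m₂^(3/2) = 78.66667^(1.5) = 697.72795
g_1 = m₃ / m₂^(3/2) = -1035.00000 / 697.72795 ≈ -1.483

-1.483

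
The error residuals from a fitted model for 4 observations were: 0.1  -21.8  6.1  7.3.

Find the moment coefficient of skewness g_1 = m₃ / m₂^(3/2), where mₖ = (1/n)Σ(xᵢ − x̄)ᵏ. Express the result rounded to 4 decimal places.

x̄ = (0.1 - 21.8 + 6.1 + 7.3) / 4 = -2.0750
deviations (xᵢ − x̄): 2.1750, -19.7250, 8.1750, 9.3750
Σ(xᵢ − x̄)² = 548.5275 ⇒ m₂ = 548.5275/4 = 137.13188
Σ(xᵢ − x̄)³ = -6293.9126 ⇒ m₃ = -6293.9126/4 = -1573.47816
m₂^(3/2) = 137.13188^(1.5) = 1605.85978
g_1 = m₃ / m₂^(3/2) = -1573.47816 / 1605.85978 ≈ -0.9798

-0.9798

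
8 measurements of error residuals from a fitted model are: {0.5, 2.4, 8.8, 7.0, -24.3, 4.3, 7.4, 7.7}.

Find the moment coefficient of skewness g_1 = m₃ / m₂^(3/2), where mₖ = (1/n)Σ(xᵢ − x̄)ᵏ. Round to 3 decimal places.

-1.971

x̄ = (0.5 + 2.4 + 8.8 + 7.0 - 24.3 + 4.3 + 7.4 + 7.7) / 8 = 1.7250
deviations (xᵢ − x̄): -1.2250, 0.6750, 7.0750, 5.2750, -26.0250, 2.5750, 5.6750, 5.9750
Σ(xᵢ − x̄)² = 831.6750 ⇒ m₂ = 831.6750/8 = 103.95938
Σ(xᵢ − x̄)³ = -16714.2038 ⇒ m₃ = -16714.2038/8 = -2089.27547
m₂^(3/2) = 103.95938^(1.5) = 1059.97468
g_1 = m₃ / m₂^(3/2) = -2089.27547 / 1059.97468 ≈ -1.971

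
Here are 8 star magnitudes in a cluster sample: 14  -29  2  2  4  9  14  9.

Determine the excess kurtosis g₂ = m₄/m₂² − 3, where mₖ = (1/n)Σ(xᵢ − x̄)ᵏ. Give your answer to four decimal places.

x̄ = 3.1250
Σ(xᵢ − x̄)² = 1340.8750 ⇒ m₂ = 167.60938
Σ(xᵢ − x̄)⁴ = 1095416.2129 ⇒ m₄ = 136927.02661
m₂² = 28092.90259
g₂ = m₄/m₂² − 3 = 4.87408 − 3 ≈ 1.8741

1.8741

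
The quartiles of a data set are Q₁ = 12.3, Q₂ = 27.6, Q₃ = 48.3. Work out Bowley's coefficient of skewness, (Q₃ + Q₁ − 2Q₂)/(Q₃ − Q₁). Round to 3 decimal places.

numerator: Q₃ + Q₁ − 2Q₂ = 48.3 + 12.3 − 2×27.6 = 5.4000
denominator: Q₃ − Q₁ = 48.3 − 12.3 = 36.0000
Bowley skewness = 5.4000 / 36.0000 ≈ 0.150

0.150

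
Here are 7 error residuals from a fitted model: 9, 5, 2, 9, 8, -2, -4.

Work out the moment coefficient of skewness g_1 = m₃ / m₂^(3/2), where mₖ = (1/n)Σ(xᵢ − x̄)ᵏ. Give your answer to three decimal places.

x̄ = (9 + 5 + 2 + 9 + 8 - 2 - 4) / 7 = 3.8571
deviations (xᵢ − x̄): 5.1429, 1.1429, -1.8571, 5.1429, 4.1429, -5.8571, -7.8571
Σ(xᵢ − x̄)² = 170.8571 ⇒ m₂ = 170.8571/7 = 24.40816
Σ(xᵢ − x̄)³ = -347.7551 ⇒ m₃ = -347.7551/7 = -49.67930
m₂^(3/2) = 24.40816^(1.5) = 120.58760
g_1 = m₃ / m₂^(3/2) = -49.67930 / 120.58760 ≈ -0.412

-0.412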